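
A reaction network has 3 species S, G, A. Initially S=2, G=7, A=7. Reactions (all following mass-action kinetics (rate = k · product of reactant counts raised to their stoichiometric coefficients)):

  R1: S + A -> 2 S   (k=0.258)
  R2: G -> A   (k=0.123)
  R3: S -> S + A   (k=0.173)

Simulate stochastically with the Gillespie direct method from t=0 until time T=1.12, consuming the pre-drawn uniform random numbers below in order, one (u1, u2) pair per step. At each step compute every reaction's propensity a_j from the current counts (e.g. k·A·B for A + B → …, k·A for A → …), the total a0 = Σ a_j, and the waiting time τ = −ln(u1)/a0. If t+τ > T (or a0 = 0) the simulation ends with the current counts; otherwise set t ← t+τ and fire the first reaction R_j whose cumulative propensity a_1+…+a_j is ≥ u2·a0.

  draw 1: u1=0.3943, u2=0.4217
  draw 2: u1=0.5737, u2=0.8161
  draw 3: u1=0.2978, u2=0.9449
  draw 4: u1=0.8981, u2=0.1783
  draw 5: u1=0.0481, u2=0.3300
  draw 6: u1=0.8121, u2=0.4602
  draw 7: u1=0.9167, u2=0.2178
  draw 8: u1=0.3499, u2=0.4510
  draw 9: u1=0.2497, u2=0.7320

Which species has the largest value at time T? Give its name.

Dominant species at T: S

t=0.000: S=2 G=7 A=7
Draw 1: a1=3.612, a2=0.861, a3=0.346, a0=4.819; τ=−ln(0.3943)/4.819=0.193 → t=0.193; u2·a0=0.4217·4.819=2.032 ≤ a1=3.612 → R1 fires; S=3 G=7 A=6
Draw 2: a1=4.644, a2=0.861, a3=0.519, a0=6.024; τ=−ln(0.5737)/6.024=0.092 → t=0.285; u2·a0=0.8161·6.024=4.916; a1=4.644 < 4.916 ≤ a1+a2=5.505 → R2 fires; S=3 G=6 A=7
Draw 3: a1=5.418, a2=0.738, a3=0.519, a0=6.675; τ=−ln(0.2978)/6.675=0.181 → t=0.467; u2·a0=0.9449·6.675=6.307; a1+a2=6.156 < 6.307 ≤ a1+…+a3=6.675 → R3 fires; S=3 G=6 A=8
Draw 4: a1=6.192, a2=0.738, a3=0.519, a0=7.449; τ=−ln(0.8981)/7.449=0.014 → t=0.481; u2·a0=0.1783·7.449=1.328 ≤ a1=6.192 → R1 fires; S=4 G=6 A=7
Draw 5: a1=7.224, a2=0.738, a3=0.692, a0=8.654; τ=−ln(0.0481)/8.654=0.351 → t=0.832; u2·a0=0.3300·8.654=2.856 ≤ a1=7.224 → R1 fires; S=5 G=6 A=6
Draw 6: a1=7.740, a2=0.738, a3=0.865, a0=9.343; τ=−ln(0.8121)/9.343=0.022 → t=0.854; u2·a0=0.4602·9.343=4.300 ≤ a1=7.740 → R1 fires; S=6 G=6 A=5
Draw 7: a1=7.740, a2=0.738, a3=1.038, a0=9.516; τ=−ln(0.9167)/9.516=0.009 → t=0.863; u2·a0=0.2178·9.516=2.073 ≤ a1=7.740 → R1 fires; S=7 G=6 A=4
Draw 8: a1=7.224, a2=0.738, a3=1.211, a0=9.173; τ=−ln(0.3499)/9.173=0.114 → t=0.978; u2·a0=0.4510·9.173=4.137 ≤ a1=7.224 → R1 fires; S=8 G=6 A=3
Draw 9: a1=6.192, a2=0.738, a3=1.384, a0=8.314; τ=−ln(0.2497)/8.314=0.167 → t=1.145 > T=1.12: stop.
At T=1.12: S=8 G=6 A=3; the largest is S.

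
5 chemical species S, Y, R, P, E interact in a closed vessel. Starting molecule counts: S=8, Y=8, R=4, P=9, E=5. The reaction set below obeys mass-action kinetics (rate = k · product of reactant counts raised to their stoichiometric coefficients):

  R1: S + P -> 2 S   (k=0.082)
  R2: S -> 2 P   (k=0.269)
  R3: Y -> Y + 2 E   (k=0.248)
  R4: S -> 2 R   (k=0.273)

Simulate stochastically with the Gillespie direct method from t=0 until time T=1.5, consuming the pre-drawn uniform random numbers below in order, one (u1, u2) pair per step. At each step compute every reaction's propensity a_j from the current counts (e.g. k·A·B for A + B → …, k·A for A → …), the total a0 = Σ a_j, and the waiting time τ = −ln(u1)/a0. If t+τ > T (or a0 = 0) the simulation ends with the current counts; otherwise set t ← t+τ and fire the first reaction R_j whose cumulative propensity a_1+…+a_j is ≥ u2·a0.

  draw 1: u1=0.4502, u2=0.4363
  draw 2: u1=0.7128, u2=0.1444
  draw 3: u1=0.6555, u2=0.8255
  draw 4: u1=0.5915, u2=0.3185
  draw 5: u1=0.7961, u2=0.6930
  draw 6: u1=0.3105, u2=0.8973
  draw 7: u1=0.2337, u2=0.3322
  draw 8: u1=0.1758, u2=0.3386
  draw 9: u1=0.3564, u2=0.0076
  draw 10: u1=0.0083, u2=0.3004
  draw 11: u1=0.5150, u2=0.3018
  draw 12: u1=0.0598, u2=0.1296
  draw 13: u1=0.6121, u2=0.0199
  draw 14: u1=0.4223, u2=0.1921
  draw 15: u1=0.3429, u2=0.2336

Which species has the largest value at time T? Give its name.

t=0.000: S=8 Y=8 R=4 P=9 E=5
Draw 1: a1=5.904, a2=2.152, a3=1.984, a4=2.184, a0=12.224; τ=−ln(0.4502)/12.224=0.065 → t=0.065; u2·a0=0.4363·12.224=5.333 ≤ a1=5.904 → R1 fires; S=9 Y=8 R=4 P=8 E=5
Draw 2: a1=5.904, a2=2.421, a3=1.984, a4=2.457, a0=12.766; τ=−ln(0.7128)/12.766=0.027 → t=0.092; u2·a0=0.1444·12.766=1.843 ≤ a1=5.904 → R1 fires; S=10 Y=8 R=4 P=7 E=5
Draw 3: a1=5.740, a2=2.690, a3=1.984, a4=2.730, a0=13.144; τ=−ln(0.6555)/13.144=0.032 → t=0.124; u2·a0=0.8255·13.144=10.850; a1+…+a3=10.414 < 10.850 ≤ a1+…+a4=13.144 → R4 fires; S=9 Y=8 R=6 P=7 E=5
Draw 4: a1=5.166, a2=2.421, a3=1.984, a4=2.457, a0=12.028; τ=−ln(0.5915)/12.028=0.044 → t=0.168; u2·a0=0.3185·12.028=3.831 ≤ a1=5.166 → R1 fires; S=10 Y=8 R=6 P=6 E=5
Draw 5: a1=4.920, a2=2.690, a3=1.984, a4=2.730, a0=12.324; τ=−ln(0.7961)/12.324=0.019 → t=0.186; u2·a0=0.6930·12.324=8.541; a1+a2=7.610 < 8.541 ≤ a1+…+a3=9.594 → R3 fires; S=10 Y=8 R=6 P=6 E=7
Draw 6: a1=4.920, a2=2.690, a3=1.984, a4=2.730, a0=12.324; τ=−ln(0.3105)/12.324=0.095 → t=0.281; u2·a0=0.8973·12.324=11.058; a1+…+a3=9.594 < 11.058 ≤ a1+…+a4=12.324 → R4 fires; S=9 Y=8 R=8 P=6 E=7
Draw 7: a1=4.428, a2=2.421, a3=1.984, a4=2.457, a0=11.290; τ=−ln(0.2337)/11.290=0.129 → t=0.410; u2·a0=0.3322·11.290=3.751 ≤ a1=4.428 → R1 fires; S=10 Y=8 R=8 P=5 E=7
Draw 8: a1=4.100, a2=2.690, a3=1.984, a4=2.730, a0=11.504; τ=−ln(0.1758)/11.504=0.151 → t=0.561; u2·a0=0.3386·11.504=3.895 ≤ a1=4.100 → R1 fires; S=11 Y=8 R=8 P=4 E=7
Draw 9: a1=3.608, a2=2.959, a3=1.984, a4=3.003, a0=11.554; τ=−ln(0.3564)/11.554=0.089 → t=0.650; u2·a0=0.0076·11.554=0.088 ≤ a1=3.608 → R1 fires; S=12 Y=8 R=8 P=3 E=7
Draw 10: a1=2.952, a2=3.228, a3=1.984, a4=3.276, a0=11.440; τ=−ln(0.0083)/11.440=0.419 → t=1.069; u2·a0=0.3004·11.440=3.437; a1=2.952 < 3.437 ≤ a1+a2=6.180 → R2 fires; S=11 Y=8 R=8 P=5 E=7
Draw 11: a1=4.510, a2=2.959, a3=1.984, a4=3.003, a0=12.456; τ=−ln(0.5150)/12.456=0.053 → t=1.122; u2·a0=0.3018·12.456=3.759 ≤ a1=4.510 → R1 fires; S=12 Y=8 R=8 P=4 E=7
Draw 12: a1=3.936, a2=3.228, a3=1.984, a4=3.276, a0=12.424; τ=−ln(0.0598)/12.424=0.227 → t=1.349; u2·a0=0.1296·12.424=1.610 ≤ a1=3.936 → R1 fires; S=13 Y=8 R=8 P=3 E=7
Draw 13: a1=3.198, a2=3.497, a3=1.984, a4=3.549, a0=12.228; τ=−ln(0.6121)/12.228=0.040 → t=1.389; u2·a0=0.0199·12.228=0.243 ≤ a1=3.198 → R1 fires; S=14 Y=8 R=8 P=2 E=7
Draw 14: a1=2.296, a2=3.766, a3=1.984, a4=3.822, a0=11.868; τ=−ln(0.4223)/11.868=0.073 → t=1.462; u2·a0=0.1921·11.868=2.280 ≤ a1=2.296 → R1 fires; S=15 Y=8 R=8 P=1 E=7
Draw 15: a1=1.230, a2=4.035, a3=1.984, a4=4.095, a0=11.344; τ=−ln(0.3429)/11.344=0.094 → t=1.556 > T=1.5: stop.
At T=1.5: S=15 Y=8 R=8 P=1 E=7; the largest is S.

Dominant species at T: S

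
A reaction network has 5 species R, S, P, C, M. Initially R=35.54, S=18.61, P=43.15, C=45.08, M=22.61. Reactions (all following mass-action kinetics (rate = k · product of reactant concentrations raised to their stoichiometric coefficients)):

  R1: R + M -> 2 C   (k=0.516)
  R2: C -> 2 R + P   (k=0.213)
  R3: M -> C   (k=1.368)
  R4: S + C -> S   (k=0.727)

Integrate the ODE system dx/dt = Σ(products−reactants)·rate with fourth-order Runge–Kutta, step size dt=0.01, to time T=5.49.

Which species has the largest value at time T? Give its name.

Dominant species at T: P

RK4 with dt=0.01: 549 steps to T=5.49. Trajectory (selected grid times):
t=0.00: R=35.54 S=18.61 P=43.15 C=45.08 M=22.61
t=0.61: R=17.82 S=18.61 P=44.51 C=0.13 M=0.02
t=1.22: R=17.81 S=18.61 P=44.52 C=0.00 M=0.00
t=1.83: R=17.81 S=18.61 P=44.52 C=0.00 M=0.00
t=2.44: R=17.81 S=18.61 P=44.52 C=0.00 M=0.00
t=3.05: R=17.81 S=18.61 P=44.52 C=0.00 M=0.00
t=3.66: R=17.81 S=18.61 P=44.52 C=0.00 M=0.00
t=4.27: R=17.81 S=18.61 P=44.52 C=0.00 M=0.00
t=4.88: R=17.81 S=18.61 P=44.52 C=0.00 M=0.00
t=5.49: R=17.81 S=18.61 P=44.52 C=0.00 M=0.00
At T=5.49: R=17.81 S=18.61 P=44.52 C=0.00 M=0.00; the largest is P.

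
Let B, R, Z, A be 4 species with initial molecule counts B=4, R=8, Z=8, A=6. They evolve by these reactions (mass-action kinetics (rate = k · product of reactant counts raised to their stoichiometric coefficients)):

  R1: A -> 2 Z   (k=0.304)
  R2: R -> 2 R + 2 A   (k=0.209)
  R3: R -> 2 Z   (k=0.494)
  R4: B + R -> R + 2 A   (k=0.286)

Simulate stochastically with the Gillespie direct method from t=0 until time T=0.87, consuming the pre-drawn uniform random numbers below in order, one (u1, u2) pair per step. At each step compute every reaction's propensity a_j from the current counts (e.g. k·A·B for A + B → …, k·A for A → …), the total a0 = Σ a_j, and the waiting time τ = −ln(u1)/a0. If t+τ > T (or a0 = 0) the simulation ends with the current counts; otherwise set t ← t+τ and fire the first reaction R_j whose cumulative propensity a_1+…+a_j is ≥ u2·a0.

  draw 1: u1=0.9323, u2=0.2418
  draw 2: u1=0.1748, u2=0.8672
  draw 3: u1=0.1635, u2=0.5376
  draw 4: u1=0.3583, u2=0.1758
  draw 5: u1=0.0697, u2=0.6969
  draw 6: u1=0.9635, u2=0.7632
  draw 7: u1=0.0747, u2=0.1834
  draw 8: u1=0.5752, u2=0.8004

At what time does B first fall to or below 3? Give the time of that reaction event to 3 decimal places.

t=0.000: B=4 R=8 Z=8 A=6
Draw 1: a1=1.824, a2=1.672, a3=3.952, a4=9.152, a0=16.600; τ=−ln(0.9323)/16.600=0.004 → t=0.004; u2·a0=0.2418·16.600=4.014; a1+a2=3.496 < 4.014 ≤ a1+…+a3=7.448 → R3 fires; B=4 R=7 Z=10 A=6
Draw 2: a1=1.824, a2=1.463, a3=3.458, a4=8.008, a0=14.753; τ=−ln(0.1748)/14.753=0.118 → t=0.122; u2·a0=0.8672·14.753=12.794; a1+…+a3=6.745 < 12.794 ≤ a1+…+a4=14.753 → R4 fires; B=3 R=7 Z=10 A=8
Draw 3: a1=2.432, a2=1.463, a3=3.458, a4=6.006, a0=13.359; τ=−ln(0.1635)/13.359=0.136 → t=0.258; u2·a0=0.5376·13.359=7.182; a1+a2=3.895 < 7.182 ≤ a1+…+a3=7.353 → R3 fires; B=3 R=6 Z=12 A=8
Draw 4: a1=2.432, a2=1.254, a3=2.964, a4=5.148, a0=11.798; τ=−ln(0.3583)/11.798=0.087 → t=0.345; u2·a0=0.1758·11.798=2.074 ≤ a1=2.432 → R1 fires; B=3 R=6 Z=14 A=7
Draw 5: a1=2.128, a2=1.254, a3=2.964, a4=5.148, a0=11.494; τ=−ln(0.0697)/11.494=0.232 → t=0.577; u2·a0=0.6969·11.494=8.010; a1+…+a3=6.346 < 8.010 ≤ a1+…+a4=11.494 → R4 fires; B=2 R=6 Z=14 A=9
Draw 6: a1=2.736, a2=1.254, a3=2.964, a4=3.432, a0=10.386; τ=−ln(0.9635)/10.386=0.004 → t=0.580; u2·a0=0.7632·10.386=7.927; a1+…+a3=6.954 < 7.927 ≤ a1+…+a4=10.386 → R4 fires; B=1 R=6 Z=14 A=11
Draw 7: a1=3.344, a2=1.254, a3=2.964, a4=1.716, a0=9.278; τ=−ln(0.0747)/9.278=0.280 → t=0.860; u2·a0=0.1834·9.278=1.702 ≤ a1=3.344 → R1 fires; B=1 R=6 Z=16 A=10
Draw 8: a1=3.040, a2=1.254, a3=2.964, a4=1.716, a0=8.974; τ=−ln(0.5752)/8.974=0.062 → t=0.922 > T=0.87: stop.
B first becomes ≤ 3 when it reaches 3 at the event at t=0.122.

Threshold first reached at t = 0.122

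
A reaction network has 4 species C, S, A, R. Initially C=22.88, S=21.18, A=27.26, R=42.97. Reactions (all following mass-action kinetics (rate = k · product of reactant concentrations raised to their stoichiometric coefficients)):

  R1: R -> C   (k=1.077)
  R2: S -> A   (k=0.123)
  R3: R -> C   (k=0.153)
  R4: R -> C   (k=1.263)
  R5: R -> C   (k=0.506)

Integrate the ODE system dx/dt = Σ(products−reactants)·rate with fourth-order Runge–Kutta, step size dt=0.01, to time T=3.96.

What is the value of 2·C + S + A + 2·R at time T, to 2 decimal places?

Check how each reaction changes W = 2·C + S + A + 2·R (weight of products minus weight of reactants):
R1: R -> C: (2·1) − (2·1) = 2 − 2 = 0
R2: S -> A: (1·1) − (1·1) = 1 − 1 = 0
R3: R -> C: (2·1) − (2·1) = 2 − 2 = 0
R4: R -> C: (2·1) − (2·1) = 2 − 2 = 0
R5: R -> C: (2·1) − (2·1) = 2 − 2 = 0
Every reaction leaves W unchanged, so W is conserved and no simulation is needed: W(T) = W(0) = 2·22.88 + 21.18 + 27.26 + 2·42.97 = 180.14

Value at T = 180.14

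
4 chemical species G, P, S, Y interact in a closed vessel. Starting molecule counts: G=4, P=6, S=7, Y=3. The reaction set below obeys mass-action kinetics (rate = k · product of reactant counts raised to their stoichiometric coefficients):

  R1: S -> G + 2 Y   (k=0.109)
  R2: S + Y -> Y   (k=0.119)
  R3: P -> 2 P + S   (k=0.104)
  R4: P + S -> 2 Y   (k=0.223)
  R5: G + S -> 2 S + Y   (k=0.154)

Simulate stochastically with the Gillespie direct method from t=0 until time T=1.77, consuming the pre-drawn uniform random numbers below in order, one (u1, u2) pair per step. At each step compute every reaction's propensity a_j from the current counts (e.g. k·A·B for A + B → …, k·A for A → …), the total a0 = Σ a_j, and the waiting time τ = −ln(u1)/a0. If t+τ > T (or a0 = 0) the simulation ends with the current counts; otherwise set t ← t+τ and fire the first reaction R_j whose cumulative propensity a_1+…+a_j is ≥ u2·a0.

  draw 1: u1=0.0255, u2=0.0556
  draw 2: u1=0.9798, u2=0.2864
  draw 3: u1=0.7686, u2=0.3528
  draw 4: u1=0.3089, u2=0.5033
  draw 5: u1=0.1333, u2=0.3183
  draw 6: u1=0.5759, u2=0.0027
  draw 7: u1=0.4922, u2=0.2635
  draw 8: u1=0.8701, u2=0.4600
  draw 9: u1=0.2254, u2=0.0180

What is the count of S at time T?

t=0.000: G=4 P=6 S=7 Y=3
Draw 1: a1=0.763, a2=2.499, a3=0.624, a4=9.366, a5=4.312, a0=17.564; τ=−ln(0.0255)/17.564=0.209 → t=0.209; u2·a0=0.0556·17.564=0.977; a1=0.763 < 0.977 ≤ a1+a2=3.262 → R2 fires; G=4 P=6 S=6 Y=3
Draw 2: a1=0.654, a2=2.142, a3=0.624, a4=8.028, a5=3.696, a0=15.144; τ=−ln(0.9798)/15.144=0.001 → t=0.210; u2·a0=0.2864·15.144=4.337; a1+…+a3=3.420 < 4.337 ≤ a1+…+a4=11.448 → R4 fires; G=4 P=5 S=5 Y=5
Draw 3: a1=0.545, a2=2.975, a3=0.520, a4=5.575, a5=3.080, a0=12.695; τ=−ln(0.7686)/12.695=0.021 → t=0.231; u2·a0=0.3528·12.695=4.479; a1+…+a3=4.040 < 4.479 ≤ a1+…+a4=9.615 → R4 fires; G=4 P=4 S=4 Y=7
Draw 4: a1=0.436, a2=3.332, a3=0.416, a4=3.568, a5=2.464, a0=10.216; τ=−ln(0.3089)/10.216=0.115 → t=0.346; u2·a0=0.5033·10.216=5.142; a1+…+a3=4.184 < 5.142 ≤ a1+…+a4=7.752 → R4 fires; G=4 P=3 S=3 Y=9
Draw 5: a1=0.327, a2=3.213, a3=0.312, a4=2.007, a5=1.848, a0=7.707; τ=−ln(0.1333)/7.707=0.261 → t=0.607; u2·a0=0.3183·7.707=2.453; a1=0.327 < 2.453 ≤ a1+a2=3.540 → R2 fires; G=4 P=3 S=2 Y=9
Draw 6: a1=0.218, a2=2.142, a3=0.312, a4=1.338, a5=1.232, a0=5.242; τ=−ln(0.5759)/5.242=0.105 → t=0.713; u2·a0=0.0027·5.242=0.014 ≤ a1=0.218 → R1 fires; G=5 P=3 S=1 Y=11
Draw 7: a1=0.109, a2=1.309, a3=0.312, a4=0.669, a5=0.770, a0=3.169; τ=−ln(0.4922)/3.169=0.224 → t=0.936; u2·a0=0.2635·3.169=0.835; a1=0.109 < 0.835 ≤ a1+a2=1.418 → R2 fires; G=5 P=3 S=0 Y=11
Draw 8: a1=0.000, a2=0.000, a3=0.312, a4=0.000, a5=0.000, a0=0.312; τ=−ln(0.8701)/0.312=0.446 → t=1.382; u2·a0=0.4600·0.312=0.144; a1+a2=0.000 < 0.144 ≤ a1+…+a3=0.312 → R3 fires; G=5 P=4 S=1 Y=11
Draw 9: a1=0.109, a2=1.309, a3=0.416, a4=0.892, a5=0.770, a0=3.496; τ=−ln(0.2254)/3.496=0.426 → t=1.809 > T=1.77: stop.
Read off S at T=1.77: 1

S at T = 1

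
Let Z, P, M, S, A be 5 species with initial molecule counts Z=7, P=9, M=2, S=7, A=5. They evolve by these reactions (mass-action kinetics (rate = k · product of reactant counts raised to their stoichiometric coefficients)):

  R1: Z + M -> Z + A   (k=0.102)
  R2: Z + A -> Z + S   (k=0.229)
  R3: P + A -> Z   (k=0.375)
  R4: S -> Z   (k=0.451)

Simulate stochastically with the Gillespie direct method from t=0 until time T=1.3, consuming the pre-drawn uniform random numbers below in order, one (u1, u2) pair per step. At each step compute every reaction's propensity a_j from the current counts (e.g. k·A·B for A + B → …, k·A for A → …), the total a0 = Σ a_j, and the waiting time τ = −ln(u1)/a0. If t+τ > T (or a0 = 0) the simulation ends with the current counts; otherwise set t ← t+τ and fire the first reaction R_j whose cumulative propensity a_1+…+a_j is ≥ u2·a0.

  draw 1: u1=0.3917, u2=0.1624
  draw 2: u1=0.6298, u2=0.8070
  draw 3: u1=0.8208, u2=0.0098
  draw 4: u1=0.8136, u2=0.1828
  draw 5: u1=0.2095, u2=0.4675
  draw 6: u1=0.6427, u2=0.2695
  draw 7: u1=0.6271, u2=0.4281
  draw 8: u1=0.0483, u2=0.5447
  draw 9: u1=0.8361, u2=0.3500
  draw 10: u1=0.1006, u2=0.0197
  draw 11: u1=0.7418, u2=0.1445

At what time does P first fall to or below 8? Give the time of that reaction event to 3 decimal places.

Threshold first reached at t = 0.050

t=0.000: Z=7 P=9 M=2 S=7 A=5
Draw 1: a1=1.428, a2=8.015, a3=16.875, a4=3.157, a0=29.475; τ=−ln(0.3917)/29.475=0.032 → t=0.032; u2·a0=0.1624·29.475=4.787; a1=1.428 < 4.787 ≤ a1+a2=9.443 → R2 fires; Z=7 P=9 M=2 S=8 A=4
Draw 2: a1=1.428, a2=6.412, a3=13.500, a4=3.608, a0=24.948; τ=−ln(0.6298)/24.948=0.019 → t=0.050; u2·a0=0.8070·24.948=20.133; a1+a2=7.840 < 20.133 ≤ a1+…+a3=21.340 → R3 fires; Z=8 P=8 M=2 S=8 A=3
Draw 3: a1=1.632, a2=5.496, a3=9.000, a4=3.608, a0=19.736; τ=−ln(0.8208)/19.736=0.010 → t=0.060; u2·a0=0.0098·19.736=0.193 ≤ a1=1.632 → R1 fires; Z=8 P=8 M=1 S=8 A=4
Draw 4: a1=0.816, a2=7.328, a3=12.000, a4=3.608, a0=23.752; τ=−ln(0.8136)/23.752=0.009 → t=0.069; u2·a0=0.1828·23.752=4.342; a1=0.816 < 4.342 ≤ a1+a2=8.144 → R2 fires; Z=8 P=8 M=1 S=9 A=3
Draw 5: a1=0.816, a2=5.496, a3=9.000, a4=4.059, a0=19.371; τ=−ln(0.2095)/19.371=0.081 → t=0.150; u2·a0=0.4675·19.371=9.056; a1+a2=6.312 < 9.056 ≤ a1+…+a3=15.312 → R3 fires; Z=9 P=7 M=1 S=9 A=2
Draw 6: a1=0.918, a2=4.122, a3=5.250, a4=4.059, a0=14.349; τ=−ln(0.6427)/14.349=0.031 → t=0.181; u2·a0=0.2695·14.349=3.867; a1=0.918 < 3.867 ≤ a1+a2=5.040 → R2 fires; Z=9 P=7 M=1 S=10 A=1
Draw 7: a1=0.918, a2=2.061, a3=2.625, a4=4.510, a0=10.114; τ=−ln(0.6271)/10.114=0.046 → t=0.227; u2·a0=0.4281·10.114=4.330; a1+a2=2.979 < 4.330 ≤ a1+…+a3=5.604 → R3 fires; Z=10 P=6 M=1 S=10 A=0
Draw 8: a1=1.020, a2=0.000, a3=0.000, a4=4.510, a0=5.530; τ=−ln(0.0483)/5.530=0.548 → t=0.775; u2·a0=0.5447·5.530=3.012; a1+…+a3=1.020 < 3.012 ≤ a1+…+a4=5.530 → R4 fires; Z=11 P=6 M=1 S=9 A=0
Draw 9: a1=1.122, a2=0.000, a3=0.000, a4=4.059, a0=5.181; τ=−ln(0.8361)/5.181=0.035 → t=0.809; u2·a0=0.3500·5.181=1.813; a1+…+a3=1.122 < 1.813 ≤ a1+…+a4=5.181 → R4 fires; Z=12 P=6 M=1 S=8 A=0
Draw 10: a1=1.224, a2=0.000, a3=0.000, a4=3.608, a0=4.832; τ=−ln(0.1006)/4.832=0.475 → t=1.284; u2·a0=0.0197·4.832=0.095 ≤ a1=1.224 → R1 fires; Z=12 P=6 M=0 S=8 A=1
Draw 11: a1=0.000, a2=2.748, a3=2.250, a4=3.608, a0=8.606; τ=−ln(0.7418)/8.606=0.035 → t=1.319 > T=1.3: stop.
P first becomes ≤ 8 when it reaches 8 at the event at t=0.050.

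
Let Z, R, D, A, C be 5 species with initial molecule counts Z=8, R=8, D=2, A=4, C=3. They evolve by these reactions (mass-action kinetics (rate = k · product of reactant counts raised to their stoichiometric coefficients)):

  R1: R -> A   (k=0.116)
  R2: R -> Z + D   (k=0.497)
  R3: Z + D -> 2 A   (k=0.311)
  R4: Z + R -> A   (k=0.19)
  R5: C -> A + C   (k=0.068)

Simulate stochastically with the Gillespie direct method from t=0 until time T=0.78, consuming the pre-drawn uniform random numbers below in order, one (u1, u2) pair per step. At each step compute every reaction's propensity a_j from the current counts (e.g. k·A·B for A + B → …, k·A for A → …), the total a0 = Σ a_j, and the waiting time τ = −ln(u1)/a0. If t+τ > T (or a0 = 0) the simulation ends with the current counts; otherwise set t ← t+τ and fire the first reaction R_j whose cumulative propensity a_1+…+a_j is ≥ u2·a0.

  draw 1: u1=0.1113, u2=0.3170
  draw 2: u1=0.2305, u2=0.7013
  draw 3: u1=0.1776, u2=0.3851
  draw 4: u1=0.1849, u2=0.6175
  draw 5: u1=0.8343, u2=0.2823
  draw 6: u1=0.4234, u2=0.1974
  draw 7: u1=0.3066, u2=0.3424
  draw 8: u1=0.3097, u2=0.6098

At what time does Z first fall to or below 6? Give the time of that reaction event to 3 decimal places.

t=0.000: Z=8 R=8 D=2 A=4 C=3
Draw 1: a1=0.928, a2=3.976, a3=4.976, a4=12.160, a5=0.204, a0=22.244; τ=−ln(0.1113)/22.244=0.099 → t=0.099; u2·a0=0.3170·22.244=7.051; a1+a2=4.904 < 7.051 ≤ a1+…+a3=9.880 → R3 fires; Z=7 R=8 D=1 A=6 C=3
Draw 2: a1=0.928, a2=3.976, a3=2.177, a4=10.640, a5=0.204, a0=17.925; τ=−ln(0.2305)/17.925=0.082 → t=0.181; u2·a0=0.7013·17.925=12.571; a1+…+a3=7.081 < 12.571 ≤ a1+…+a4=17.721 → R4 fires; Z=6 R=7 D=1 A=7 C=3
Draw 3: a1=0.812, a2=3.479, a3=1.866, a4=7.980, a5=0.204, a0=14.341; τ=−ln(0.1776)/14.341=0.121 → t=0.301; u2·a0=0.3851·14.341=5.523; a1+a2=4.291 < 5.523 ≤ a1+…+a3=6.157 → R3 fires; Z=5 R=7 D=0 A=9 C=3
Draw 4: a1=0.812, a2=3.479, a3=0.000, a4=6.650, a5=0.204, a0=11.145; τ=−ln(0.1849)/11.145=0.151 → t=0.453; u2·a0=0.6175·11.145=6.882; a1+…+a3=4.291 < 6.882 ≤ a1+…+a4=10.941 → R4 fires; Z=4 R=6 D=0 A=10 C=3
Draw 5: a1=0.696, a2=2.982, a3=0.000, a4=4.560, a5=0.204, a0=8.442; τ=−ln(0.8343)/8.442=0.021 → t=0.474; u2·a0=0.2823·8.442=2.383; a1=0.696 < 2.383 ≤ a1+a2=3.678 → R2 fires; Z=5 R=5 D=1 A=10 C=3
Draw 6: a1=0.580, a2=2.485, a3=1.555, a4=4.750, a5=0.204, a0=9.574; τ=−ln(0.4234)/9.574=0.090 → t=0.564; u2·a0=0.1974·9.574=1.890; a1=0.580 < 1.890 ≤ a1+a2=3.065 → R2 fires; Z=6 R=4 D=2 A=10 C=3
Draw 7: a1=0.464, a2=1.988, a3=3.732, a4=4.560, a5=0.204, a0=10.948; τ=−ln(0.3066)/10.948=0.108 → t=0.672; u2·a0=0.3424·10.948=3.749; a1+a2=2.452 < 3.749 ≤ a1+…+a3=6.184 → R3 fires; Z=5 R=4 D=1 A=12 C=3
Draw 8: a1=0.464, a2=1.988, a3=1.555, a4=3.800, a5=0.204, a0=8.011; τ=−ln(0.3097)/8.011=0.146 → t=0.818 > T=0.78: stop.
Z first becomes ≤ 6 when it reaches 6 at the event at t=0.181.

Threshold first reached at t = 0.181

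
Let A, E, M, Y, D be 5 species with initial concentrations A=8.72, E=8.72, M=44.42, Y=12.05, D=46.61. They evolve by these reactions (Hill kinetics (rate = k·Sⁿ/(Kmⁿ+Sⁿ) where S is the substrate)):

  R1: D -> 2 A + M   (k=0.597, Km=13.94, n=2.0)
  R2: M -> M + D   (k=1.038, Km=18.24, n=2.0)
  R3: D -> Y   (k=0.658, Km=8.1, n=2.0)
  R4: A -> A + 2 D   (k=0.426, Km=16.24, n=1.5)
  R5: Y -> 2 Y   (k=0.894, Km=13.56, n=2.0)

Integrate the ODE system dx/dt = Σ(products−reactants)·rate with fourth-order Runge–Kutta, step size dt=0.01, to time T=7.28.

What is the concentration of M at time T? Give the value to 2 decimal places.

RK4 with dt=0.01: 728 steps to T=7.28. Trajectory (selected grid times):
t=0.00: A=8.72 E=8.72 M=44.42 Y=12.05 D=46.61
t=0.81: A=9.61 E=8.72 M=44.86 Y=12.90 D=46.57
t=1.62: A=10.50 E=8.72 M=45.31 Y=13.77 D=46.56
t=2.43: A=11.38 E=8.72 M=45.75 Y=14.67 D=46.57
t=3.24: A=12.27 E=8.72 M=46.20 Y=15.59 D=46.60
t=4.04: A=13.15 E=8.72 M=46.63 Y=16.52 D=46.65
t=4.85: A=14.04 E=8.72 M=47.08 Y=17.48 D=46.72
t=5.66: A=14.92 E=8.72 M=47.52 Y=18.45 D=46.80
t=6.47: A=15.81 E=8.72 M=47.97 Y=19.45 D=46.91
t=7.28: A=16.70 E=8.72 M=48.41 Y=20.46 D=47.02
Read off M at T=7.28: 48.41

M at T = 48.41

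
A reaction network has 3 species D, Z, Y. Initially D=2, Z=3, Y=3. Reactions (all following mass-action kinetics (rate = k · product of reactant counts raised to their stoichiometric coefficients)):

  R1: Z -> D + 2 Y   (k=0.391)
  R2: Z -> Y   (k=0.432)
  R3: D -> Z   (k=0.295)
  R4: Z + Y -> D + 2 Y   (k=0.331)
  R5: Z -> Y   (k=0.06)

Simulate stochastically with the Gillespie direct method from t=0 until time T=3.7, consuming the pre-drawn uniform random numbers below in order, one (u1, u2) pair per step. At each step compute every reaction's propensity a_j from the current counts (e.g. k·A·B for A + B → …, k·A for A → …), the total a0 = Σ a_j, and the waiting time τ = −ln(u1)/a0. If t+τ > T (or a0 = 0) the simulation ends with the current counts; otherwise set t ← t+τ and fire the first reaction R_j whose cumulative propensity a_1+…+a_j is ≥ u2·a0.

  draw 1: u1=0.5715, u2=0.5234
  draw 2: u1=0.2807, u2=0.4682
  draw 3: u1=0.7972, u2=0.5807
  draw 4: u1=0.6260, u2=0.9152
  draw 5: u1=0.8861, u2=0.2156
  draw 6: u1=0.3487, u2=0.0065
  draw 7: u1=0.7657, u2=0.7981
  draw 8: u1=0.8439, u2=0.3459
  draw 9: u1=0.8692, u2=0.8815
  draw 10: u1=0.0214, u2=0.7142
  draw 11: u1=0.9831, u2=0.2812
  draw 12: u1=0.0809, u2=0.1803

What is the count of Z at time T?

t=0.000: D=2 Z=3 Y=3
Draw 1: a1=1.173, a2=1.296, a3=0.590, a4=2.979, a5=0.180, a0=6.218; τ=−ln(0.5715)/6.218=0.090 → t=0.090; u2·a0=0.5234·6.218=3.255; a1+…+a3=3.059 < 3.255 ≤ a1+…+a4=6.038 → R4 fires; D=3 Z=2 Y=4
Draw 2: a1=0.782, a2=0.864, a3=0.885, a4=2.648, a5=0.120, a0=5.299; τ=−ln(0.2807)/5.299=0.240 → t=0.330; u2·a0=0.4682·5.299=2.481; a1+a2=1.646 < 2.481 ≤ a1+…+a3=2.531 → R3 fires; D=2 Z=3 Y=4
Draw 3: a1=1.173, a2=1.296, a3=0.590, a4=3.972, a5=0.180, a0=7.211; τ=−ln(0.7972)/7.211=0.031 → t=0.361; u2·a0=0.5807·7.211=4.187; a1+…+a3=3.059 < 4.187 ≤ a1+…+a4=7.031 → R4 fires; D=3 Z=2 Y=5
Draw 4: a1=0.782, a2=0.864, a3=0.885, a4=3.310, a5=0.120, a0=5.961; τ=−ln(0.6260)/5.961=0.079 → t=0.440; u2·a0=0.9152·5.961=5.456; a1+…+a3=2.531 < 5.456 ≤ a1+…+a4=5.841 → R4 fires; D=4 Z=1 Y=6
Draw 5: a1=0.391, a2=0.432, a3=1.180, a4=1.986, a5=0.060, a0=4.049; τ=−ln(0.8861)/4.049=0.030 → t=0.470; u2·a0=0.2156·4.049=0.873; a1+a2=0.823 < 0.873 ≤ a1+…+a3=2.003 → R3 fires; D=3 Z=2 Y=6
Draw 6: a1=0.782, a2=0.864, a3=0.885, a4=3.972, a5=0.120, a0=6.623; τ=−ln(0.3487)/6.623=0.159 → t=0.629; u2·a0=0.0065·6.623=0.043 ≤ a1=0.782 → R1 fires; D=4 Z=1 Y=8
Draw 7: a1=0.391, a2=0.432, a3=1.180, a4=2.648, a5=0.060, a0=4.711; τ=−ln(0.7657)/4.711=0.057 → t=0.685; u2·a0=0.7981·4.711=3.760; a1+…+a3=2.003 < 3.760 ≤ a1+…+a4=4.651 → R4 fires; D=5 Z=0 Y=9
Draw 8: a1=0.000, a2=0.000, a3=1.475, a4=0.000, a5=0.000, a0=1.475; τ=−ln(0.8439)/1.475=0.115 → t=0.800; u2·a0=0.3459·1.475=0.510; a1+a2=0.000 < 0.510 ≤ a1+…+a3=1.475 → R3 fires; D=4 Z=1 Y=9
Draw 9: a1=0.391, a2=0.432, a3=1.180, a4=2.979, a5=0.060, a0=5.042; τ=−ln(0.8692)/5.042=0.028 → t=0.828; u2·a0=0.8815·5.042=4.445; a1+…+a3=2.003 < 4.445 ≤ a1+…+a4=4.982 → R4 fires; D=5 Z=0 Y=10
Draw 10: a1=0.000, a2=0.000, a3=1.475, a4=0.000, a5=0.000, a0=1.475; τ=−ln(0.0214)/1.475=2.606 → t=3.435; u2·a0=0.7142·1.475=1.053; a1+a2=0.000 < 1.053 ≤ a1+…+a3=1.475 → R3 fires; D=4 Z=1 Y=10
Draw 11: a1=0.391, a2=0.432, a3=1.180, a4=3.310, a5=0.060, a0=5.373; τ=−ln(0.9831)/5.373=0.003 → t=3.438; u2·a0=0.2812·5.373=1.511; a1+a2=0.823 < 1.511 ≤ a1+…+a3=2.003 → R3 fires; D=3 Z=2 Y=10
Draw 12: a1=0.782, a2=0.864, a3=0.885, a4=6.620, a5=0.120, a0=9.271; τ=−ln(0.0809)/9.271=0.271 → t=3.709 > T=3.7: stop.
Read off Z at T=3.7: 2

Z at T = 2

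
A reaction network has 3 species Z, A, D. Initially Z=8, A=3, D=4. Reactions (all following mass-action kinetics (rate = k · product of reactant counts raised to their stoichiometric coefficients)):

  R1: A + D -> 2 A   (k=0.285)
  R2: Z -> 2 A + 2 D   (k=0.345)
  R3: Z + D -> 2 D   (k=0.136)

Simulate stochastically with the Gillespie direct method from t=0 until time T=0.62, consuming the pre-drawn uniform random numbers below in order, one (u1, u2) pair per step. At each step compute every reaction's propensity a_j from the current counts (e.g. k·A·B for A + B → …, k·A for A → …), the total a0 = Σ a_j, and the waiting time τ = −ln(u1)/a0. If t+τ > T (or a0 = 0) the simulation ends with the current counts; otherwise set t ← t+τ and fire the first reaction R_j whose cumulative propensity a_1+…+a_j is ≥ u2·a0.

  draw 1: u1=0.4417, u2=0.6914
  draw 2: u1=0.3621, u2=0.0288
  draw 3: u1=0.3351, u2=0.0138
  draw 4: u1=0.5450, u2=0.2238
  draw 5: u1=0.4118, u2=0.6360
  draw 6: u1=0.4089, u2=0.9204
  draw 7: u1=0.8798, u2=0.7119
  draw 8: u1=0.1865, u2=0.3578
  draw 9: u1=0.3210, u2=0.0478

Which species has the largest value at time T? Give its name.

t=0.000: Z=8 A=3 D=4
Draw 1: a1=3.420, a2=2.760, a3=4.352, a0=10.532; τ=−ln(0.4417)/10.532=0.078 → t=0.078; u2·a0=0.6914·10.532=7.282; a1+a2=6.180 < 7.282 ≤ a1+…+a3=10.532 → R3 fires; Z=7 A=3 D=5
Draw 2: a1=4.275, a2=2.415, a3=4.760, a0=11.450; τ=−ln(0.3621)/11.450=0.089 → t=0.166; u2·a0=0.0288·11.450=0.330 ≤ a1=4.275 → R1 fires; Z=7 A=4 D=4
Draw 3: a1=4.560, a2=2.415, a3=3.808, a0=10.783; τ=−ln(0.3351)/10.783=0.101 → t=0.268; u2·a0=0.0138·10.783=0.149 ≤ a1=4.560 → R1 fires; Z=7 A=5 D=3
Draw 4: a1=4.275, a2=2.415, a3=2.856, a0=9.546; τ=−ln(0.5450)/9.546=0.064 → t=0.331; u2·a0=0.2238·9.546=2.136 ≤ a1=4.275 → R1 fires; Z=7 A=6 D=2
Draw 5: a1=3.420, a2=2.415, a3=1.904, a0=7.739; τ=−ln(0.4118)/7.739=0.115 → t=0.446; u2·a0=0.6360·7.739=4.922; a1=3.420 < 4.922 ≤ a1+a2=5.835 → R2 fires; Z=6 A=8 D=4
Draw 6: a1=9.120, a2=2.070, a3=3.264, a0=14.454; τ=−ln(0.4089)/14.454=0.062 → t=0.508; u2·a0=0.9204·14.454=13.303; a1+a2=11.190 < 13.303 ≤ a1+…+a3=14.454 → R3 fires; Z=5 A=8 D=5
Draw 7: a1=11.400, a2=1.725, a3=3.400, a0=16.525; τ=−ln(0.8798)/16.525=0.008 → t=0.516; u2·a0=0.7119·16.525=11.764; a1=11.400 < 11.764 ≤ a1+a2=13.125 → R2 fires; Z=4 A=10 D=7
Draw 8: a1=19.950, a2=1.380, a3=3.808, a0=25.138; τ=−ln(0.1865)/25.138=0.067 → t=0.582; u2·a0=0.3578·25.138=8.994 ≤ a1=19.950 → R1 fires; Z=4 A=11 D=6
Draw 9: a1=18.810, a2=1.380, a3=3.264, a0=23.454; τ=−ln(0.3210)/23.454=0.048 → t=0.631 > T=0.62: stop.
At T=0.62: Z=4 A=11 D=6; the largest is A.

Dominant species at T: A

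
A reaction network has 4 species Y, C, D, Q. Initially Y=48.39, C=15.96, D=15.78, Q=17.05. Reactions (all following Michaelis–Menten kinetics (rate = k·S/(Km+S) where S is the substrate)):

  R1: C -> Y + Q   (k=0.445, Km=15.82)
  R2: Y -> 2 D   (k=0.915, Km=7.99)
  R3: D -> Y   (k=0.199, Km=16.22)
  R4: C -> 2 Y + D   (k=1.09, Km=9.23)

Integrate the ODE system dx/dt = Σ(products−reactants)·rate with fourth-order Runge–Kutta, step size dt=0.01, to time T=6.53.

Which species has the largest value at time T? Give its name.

Dominant species at T: Y

RK4 with dt=0.01: 653 steps to T=6.53. Trajectory (selected grid times):
t=0.00: Y=48.39 C=15.96 D=15.78 Q=17.05
t=0.73: Y=49.05 C=15.30 D=17.35 Q=17.21
t=1.45: Y=49.69 C=14.66 D=18.90 Q=17.37
t=2.18: Y=50.31 C=14.02 D=20.45 Q=17.52
t=2.90: Y=50.91 C=13.40 D=21.98 Q=17.67
t=3.63: Y=51.50 C=12.79 D=23.52 Q=17.82
t=4.35: Y=52.06 C=12.19 D=25.02 Q=17.96
t=5.08: Y=52.60 C=11.61 D=26.54 Q=18.10
t=5.80: Y=53.12 C=11.04 D=28.03 Q=18.23
t=6.53: Y=53.62 C=10.48 D=29.53 Q=18.36
At T=6.53: Y=53.62 C=10.48 D=29.53 Q=18.36; the largest is Y.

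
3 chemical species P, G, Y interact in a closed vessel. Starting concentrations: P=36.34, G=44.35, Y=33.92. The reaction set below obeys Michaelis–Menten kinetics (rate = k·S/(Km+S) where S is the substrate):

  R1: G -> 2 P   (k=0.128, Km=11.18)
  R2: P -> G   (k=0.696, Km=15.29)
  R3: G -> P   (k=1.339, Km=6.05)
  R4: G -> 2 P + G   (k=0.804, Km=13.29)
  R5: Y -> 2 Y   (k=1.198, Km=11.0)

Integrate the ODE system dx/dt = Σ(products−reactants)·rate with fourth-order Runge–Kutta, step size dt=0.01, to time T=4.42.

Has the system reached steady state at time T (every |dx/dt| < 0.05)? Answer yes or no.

RK4 with dt=0.01: 442 steps to T=4.42. Trajectory (selected grid times):
t=0.00: P=36.34 G=44.35 Y=33.92
t=0.49: P=37.38 G=43.96 Y=34.36
t=0.98: P=38.42 G=43.58 Y=34.81
t=1.47: P=39.45 G=43.20 Y=35.26
t=1.96: P=40.48 G=42.82 Y=35.70
t=2.46: P=41.53 G=42.44 Y=36.16
t=2.95: P=42.55 G=42.06 Y=36.61
t=3.44: P=43.57 G=41.69 Y=37.07
t=3.93: P=44.59 G=41.32 Y=37.52
t=4.42: P=45.60 G=40.96 Y=37.97
Rates at T: R1=0.1006, R2=0.5212, R3=1.1667, R4=0.6070, R5=0.9289
dx/dt at T (Σ net stoichiometry × rate): P=+2.0606, G=-0.7460, Y=+0.9289
Largest |dx/dt| is |+2.0606| (P) ≥ 0.05 → not steady.

Steady state at T: no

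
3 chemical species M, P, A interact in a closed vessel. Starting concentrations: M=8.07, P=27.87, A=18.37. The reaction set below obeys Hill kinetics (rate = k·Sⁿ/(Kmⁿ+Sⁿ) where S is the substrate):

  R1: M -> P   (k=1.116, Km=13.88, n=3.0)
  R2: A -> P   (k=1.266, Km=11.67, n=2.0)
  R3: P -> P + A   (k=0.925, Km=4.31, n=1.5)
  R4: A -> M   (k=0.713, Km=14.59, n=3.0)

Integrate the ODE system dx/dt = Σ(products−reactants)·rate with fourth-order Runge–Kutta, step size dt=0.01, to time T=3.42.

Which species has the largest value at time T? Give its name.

Dominant species at T: P

RK4 with dt=0.01: 342 steps to T=3.42. Trajectory (selected grid times):
t=0.00: M=8.07 P=27.87 A=18.37
t=0.38: M=8.18 P=28.28 A=18.18
t=0.76: M=8.28 P=28.70 A=17.99
t=1.14: M=8.38 P=29.11 A=17.81
t=1.52: M=8.48 P=29.52 A=17.64
t=1.90: M=8.57 P=29.94 A=17.46
t=2.28: M=8.66 P=30.35 A=17.30
t=2.66: M=8.74 P=30.76 A=17.13
t=3.04: M=8.83 P=31.18 A=16.97
t=3.42: M=8.90 P=31.59 A=16.82
At T=3.42: M=8.90 P=31.59 A=16.82; the largest is P.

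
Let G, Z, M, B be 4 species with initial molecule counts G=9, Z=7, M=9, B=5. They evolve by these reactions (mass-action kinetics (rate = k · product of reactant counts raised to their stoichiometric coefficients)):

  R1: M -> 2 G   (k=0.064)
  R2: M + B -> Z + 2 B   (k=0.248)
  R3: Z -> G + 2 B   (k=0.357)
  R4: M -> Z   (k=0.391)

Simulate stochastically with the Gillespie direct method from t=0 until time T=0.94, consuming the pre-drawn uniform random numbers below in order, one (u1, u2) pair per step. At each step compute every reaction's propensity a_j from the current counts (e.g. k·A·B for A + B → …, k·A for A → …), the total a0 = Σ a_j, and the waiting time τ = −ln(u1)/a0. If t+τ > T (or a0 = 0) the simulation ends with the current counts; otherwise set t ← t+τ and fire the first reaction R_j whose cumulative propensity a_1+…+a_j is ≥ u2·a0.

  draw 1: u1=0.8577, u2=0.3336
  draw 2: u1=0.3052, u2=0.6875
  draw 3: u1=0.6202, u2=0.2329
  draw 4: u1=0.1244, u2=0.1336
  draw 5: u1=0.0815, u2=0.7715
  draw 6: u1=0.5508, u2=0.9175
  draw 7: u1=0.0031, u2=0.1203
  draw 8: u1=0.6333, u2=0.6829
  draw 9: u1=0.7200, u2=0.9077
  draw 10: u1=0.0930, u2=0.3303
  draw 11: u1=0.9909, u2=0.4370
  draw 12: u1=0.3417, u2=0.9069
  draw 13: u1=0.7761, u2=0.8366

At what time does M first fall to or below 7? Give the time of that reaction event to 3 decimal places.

t=0.000: G=9 Z=7 M=9 B=5
Draw 1: a1=0.576, a2=11.160, a3=2.499, a4=3.519, a0=17.754; τ=−ln(0.8577)/17.754=0.009 → t=0.009; u2·a0=0.3336·17.754=5.923; a1=0.576 < 5.923 ≤ a1+a2=11.736 → R2 fires; G=9 Z=8 M=8 B=6
Draw 2: a1=0.512, a2=11.904, a3=2.856, a4=3.128, a0=18.400; τ=−ln(0.3052)/18.400=0.064 → t=0.073; u2·a0=0.6875·18.400=12.650; a1+a2=12.416 < 12.650 ≤ a1+…+a3=15.272 → R3 fires; G=10 Z=7 M=8 B=8
Draw 3: a1=0.512, a2=15.872, a3=2.499, a4=3.128, a0=22.011; τ=−ln(0.6202)/22.011=0.022 → t=0.095; u2·a0=0.2329·22.011=5.126; a1=0.512 < 5.126 ≤ a1+a2=16.384 → R2 fires; G=10 Z=8 M=7 B=9
Draw 4: a1=0.448, a2=15.624, a3=2.856, a4=2.737, a0=21.665; τ=−ln(0.1244)/21.665=0.096 → t=0.191; u2·a0=0.1336·21.665=2.894; a1=0.448 < 2.894 ≤ a1+a2=16.072 → R2 fires; G=10 Z=9 M=6 B=10
Draw 5: a1=0.384, a2=14.880, a3=3.213, a4=2.346, a0=20.823; τ=−ln(0.0815)/20.823=0.120 → t=0.311; u2·a0=0.7715·20.823=16.065; a1+a2=15.264 < 16.065 ≤ a1+…+a3=18.477 → R3 fires; G=11 Z=8 M=6 B=12
Draw 6: a1=0.384, a2=17.856, a3=2.856, a4=2.346, a0=23.442; τ=−ln(0.5508)/23.442=0.025 → t=0.337; u2·a0=0.9175·23.442=21.508; a1+…+a3=21.096 < 21.508 ≤ a1+…+a4=23.442 → R4 fires; G=11 Z=9 M=5 B=12
Draw 7: a1=0.320, a2=14.880, a3=3.213, a4=1.955, a0=20.368; τ=−ln(0.0031)/20.368=0.284 → t=0.620; u2·a0=0.1203·20.368=2.450; a1=0.320 < 2.450 ≤ a1+a2=15.200 → R2 fires; G=11 Z=10 M=4 B=13
Draw 8: a1=0.256, a2=12.896, a3=3.570, a4=1.564, a0=18.286; τ=−ln(0.6333)/18.286=0.025 → t=0.645; u2·a0=0.6829·18.286=12.488; a1=0.256 < 12.488 ≤ a1+a2=13.152 → R2 fires; G=11 Z=11 M=3 B=14
Draw 9: a1=0.192, a2=10.416, a3=3.927, a4=1.173, a0=15.708; τ=−ln(0.7200)/15.708=0.021 → t=0.666; u2·a0=0.9077·15.708=14.258; a1+a2=10.608 < 14.258 ≤ a1+…+a3=14.535 → R3 fires; G=12 Z=10 M=3 B=16
Draw 10: a1=0.192, a2=11.904, a3=3.570, a4=1.173, a0=16.839; τ=−ln(0.0930)/16.839=0.141 → t=0.807; u2·a0=0.3303·16.839=5.562; a1=0.192 < 5.562 ≤ a1+a2=12.096 → R2 fires; G=12 Z=11 M=2 B=17
Draw 11: a1=0.128, a2=8.432, a3=3.927, a4=0.782, a0=13.269; τ=−ln(0.9909)/13.269=0.001 → t=0.808; u2·a0=0.4370·13.269=5.799; a1=0.128 < 5.799 ≤ a1+a2=8.560 → R2 fires; G=12 Z=12 M=1 B=18
Draw 12: a1=0.064, a2=4.464, a3=4.284, a4=0.391, a0=9.203; τ=−ln(0.3417)/9.203=0.117 → t=0.925; u2·a0=0.9069·9.203=8.346; a1+a2=4.528 < 8.346 ≤ a1+…+a3=8.812 → R3 fires; G=13 Z=11 M=1 B=20
Draw 13: a1=0.064, a2=4.960, a3=3.927, a4=0.391, a0=9.342; τ=−ln(0.7761)/9.342=0.027 → t=0.952 > T=0.94: stop.
M first becomes ≤ 7 when it reaches 7 at the event at t=0.095.

Threshold first reached at t = 0.095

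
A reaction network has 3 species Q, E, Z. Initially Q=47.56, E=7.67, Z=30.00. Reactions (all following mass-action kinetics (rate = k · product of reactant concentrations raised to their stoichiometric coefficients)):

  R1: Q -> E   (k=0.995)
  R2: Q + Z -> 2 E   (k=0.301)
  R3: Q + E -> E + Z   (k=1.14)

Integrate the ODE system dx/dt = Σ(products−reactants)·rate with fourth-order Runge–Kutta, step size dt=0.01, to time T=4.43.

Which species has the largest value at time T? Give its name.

Dominant species at T: Z

RK4 with dt=0.01: 443 steps to T=4.43. Trajectory (selected grid times):
t=0.00: Q=47.56 E=7.67 Z=30.00
t=0.49: Q=0.00 E=37.39 Z=47.84
t=0.98: Q=0.00 E=37.39 Z=47.84
t=1.48: Q=0.00 E=37.39 Z=47.84
t=1.97: Q=0.00 E=37.39 Z=47.84
t=2.46: Q=0.00 E=37.39 Z=47.84
t=2.95: Q=0.00 E=37.39 Z=47.84
t=3.45: Q=0.00 E=37.39 Z=47.84
t=3.94: Q=0.00 E=37.39 Z=47.84
t=4.43: Q=0.00 E=37.39 Z=47.84
At T=4.43: Q=0.00 E=37.39 Z=47.84; the largest is Z.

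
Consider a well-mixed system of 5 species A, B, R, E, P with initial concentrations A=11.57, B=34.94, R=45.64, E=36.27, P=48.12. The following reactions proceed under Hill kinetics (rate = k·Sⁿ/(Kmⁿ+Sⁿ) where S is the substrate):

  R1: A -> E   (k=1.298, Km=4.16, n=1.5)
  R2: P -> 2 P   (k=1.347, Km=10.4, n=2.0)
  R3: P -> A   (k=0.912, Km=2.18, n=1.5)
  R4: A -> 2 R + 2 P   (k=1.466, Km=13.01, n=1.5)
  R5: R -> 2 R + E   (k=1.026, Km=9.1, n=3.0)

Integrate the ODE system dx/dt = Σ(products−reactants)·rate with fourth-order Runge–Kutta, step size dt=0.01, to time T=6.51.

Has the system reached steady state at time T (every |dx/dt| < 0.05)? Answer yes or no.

Steady state at T: no

RK4 with dt=0.01: 651 steps to T=6.51. Trajectory (selected grid times):
t=0.00: A=11.57 B=34.94 R=45.64 E=36.27 P=48.12
t=0.72: A=10.99 B=34.94 R=47.32 E=37.77 P=49.34
t=1.45: A=10.43 B=34.94 R=48.97 E=39.27 P=50.54
t=2.17: A=9.90 B=34.94 R=50.57 E=40.75 P=51.68
t=2.89: A=9.42 B=34.94 R=52.13 E=42.21 P=52.78
t=3.62: A=8.95 B=34.94 R=53.67 E=43.68 P=53.87
t=4.34: A=8.53 B=34.94 R=55.15 E=45.12 P=54.90
t=5.06: A=8.13 B=34.94 R=56.61 E=46.55 P=55.90
t=5.79: A=7.76 B=34.94 R=58.04 E=47.98 P=56.88
t=6.51: A=7.42 B=34.94 R=59.43 E=49.38 P=57.82
Rates at T: R1=0.9142, R2=1.3048, R3=0.9054, R4=0.4413, R5=1.0223
dx/dt at T (Σ net stoichiometry × rate): A=-0.4501, B=+0.0000, R=+1.9049, E=+1.9365, P=+1.2820
Largest |dx/dt| is |+1.9365| (E) ≥ 0.05 → not steady.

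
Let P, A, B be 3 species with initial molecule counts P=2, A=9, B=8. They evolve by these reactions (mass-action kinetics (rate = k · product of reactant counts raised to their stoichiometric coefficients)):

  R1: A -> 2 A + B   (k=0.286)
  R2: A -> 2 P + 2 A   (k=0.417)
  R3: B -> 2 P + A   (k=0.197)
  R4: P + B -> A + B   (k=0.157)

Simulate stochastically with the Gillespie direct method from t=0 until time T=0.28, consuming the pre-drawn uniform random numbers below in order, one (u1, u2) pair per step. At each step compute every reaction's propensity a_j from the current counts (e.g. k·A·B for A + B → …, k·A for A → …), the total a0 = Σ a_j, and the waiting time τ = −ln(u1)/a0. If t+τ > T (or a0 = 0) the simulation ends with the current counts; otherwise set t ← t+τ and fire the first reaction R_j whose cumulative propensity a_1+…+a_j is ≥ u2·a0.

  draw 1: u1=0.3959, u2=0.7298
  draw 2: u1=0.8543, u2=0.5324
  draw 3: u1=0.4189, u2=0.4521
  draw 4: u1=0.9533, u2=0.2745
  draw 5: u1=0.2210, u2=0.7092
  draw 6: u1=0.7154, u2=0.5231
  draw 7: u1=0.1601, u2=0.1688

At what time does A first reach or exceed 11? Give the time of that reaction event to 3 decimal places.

Threshold first reached at t = 0.101

t=0.000: P=2 A=9 B=8
Draw 1: a1=2.574, a2=3.753, a3=1.576, a4=2.512, a0=10.415; τ=−ln(0.3959)/10.415=0.089 → t=0.089; u2·a0=0.7298·10.415=7.601; a1+a2=6.327 < 7.601 ≤ a1+…+a3=7.903 → R3 fires; P=4 A=10 B=7
Draw 2: a1=2.860, a2=4.170, a3=1.379, a4=4.396, a0=12.805; τ=−ln(0.8543)/12.805=0.012 → t=0.101; u2·a0=0.5324·12.805=6.817; a1=2.860 < 6.817 ≤ a1+a2=7.030 → R2 fires; P=6 A=11 B=7
Draw 3: a1=3.146, a2=4.587, a3=1.379, a4=6.594, a0=15.706; τ=−ln(0.4189)/15.706=0.055 → t=0.157; u2·a0=0.4521·15.706=7.101; a1=3.146 < 7.101 ≤ a1+a2=7.733 → R2 fires; P=8 A=12 B=7
Draw 4: a1=3.432, a2=5.004, a3=1.379, a4=8.792, a0=18.607; τ=−ln(0.9533)/18.607=0.003 → t=0.159; u2·a0=0.2745·18.607=5.108; a1=3.432 < 5.108 ≤ a1+a2=8.436 → R2 fires; P=10 A=13 B=7
Draw 5: a1=3.718, a2=5.421, a3=1.379, a4=10.990, a0=21.508; τ=−ln(0.2210)/21.508=0.070 → t=0.229; u2·a0=0.7092·21.508=15.253; a1+…+a3=10.518 < 15.253 ≤ a1+…+a4=21.508 → R4 fires; P=9 A=14 B=7
Draw 6: a1=4.004, a2=5.838, a3=1.379, a4=9.891, a0=21.112; τ=−ln(0.7154)/21.112=0.016 → t=0.245; u2·a0=0.5231·21.112=11.044; a1+a2=9.842 < 11.044 ≤ a1+…+a3=11.221 → R3 fires; P=11 A=15 B=6
Draw 7: a1=4.290, a2=6.255, a3=1.182, a4=10.362, a0=22.089; τ=−ln(0.1601)/22.089=0.083 → t=0.328 > T=0.28: stop.
A first becomes ≥ 11 when it reaches 11 at the event at t=0.101.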